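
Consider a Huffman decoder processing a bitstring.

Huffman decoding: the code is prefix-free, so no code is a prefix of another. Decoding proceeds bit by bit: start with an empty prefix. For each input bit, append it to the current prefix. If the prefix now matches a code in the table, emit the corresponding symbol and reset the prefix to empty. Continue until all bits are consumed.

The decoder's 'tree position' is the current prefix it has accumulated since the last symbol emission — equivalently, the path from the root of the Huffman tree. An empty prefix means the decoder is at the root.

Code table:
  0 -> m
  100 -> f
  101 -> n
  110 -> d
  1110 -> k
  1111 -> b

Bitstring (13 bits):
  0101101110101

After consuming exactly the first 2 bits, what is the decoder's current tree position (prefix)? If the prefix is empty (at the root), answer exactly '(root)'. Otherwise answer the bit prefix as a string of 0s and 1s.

Bit 0: prefix='0' -> emit 'm', reset
Bit 1: prefix='1' (no match yet)

Answer: 1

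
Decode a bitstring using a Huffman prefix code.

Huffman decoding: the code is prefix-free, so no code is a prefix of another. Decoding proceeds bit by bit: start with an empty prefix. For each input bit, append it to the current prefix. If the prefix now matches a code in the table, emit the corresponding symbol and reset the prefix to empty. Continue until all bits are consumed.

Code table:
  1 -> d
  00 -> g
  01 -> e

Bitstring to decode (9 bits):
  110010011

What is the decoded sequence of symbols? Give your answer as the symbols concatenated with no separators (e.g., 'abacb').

Bit 0: prefix='1' -> emit 'd', reset
Bit 1: prefix='1' -> emit 'd', reset
Bit 2: prefix='0' (no match yet)
Bit 3: prefix='00' -> emit 'g', reset
Bit 4: prefix='1' -> emit 'd', reset
Bit 5: prefix='0' (no match yet)
Bit 6: prefix='00' -> emit 'g', reset
Bit 7: prefix='1' -> emit 'd', reset
Bit 8: prefix='1' -> emit 'd', reset

Answer: ddgdgdd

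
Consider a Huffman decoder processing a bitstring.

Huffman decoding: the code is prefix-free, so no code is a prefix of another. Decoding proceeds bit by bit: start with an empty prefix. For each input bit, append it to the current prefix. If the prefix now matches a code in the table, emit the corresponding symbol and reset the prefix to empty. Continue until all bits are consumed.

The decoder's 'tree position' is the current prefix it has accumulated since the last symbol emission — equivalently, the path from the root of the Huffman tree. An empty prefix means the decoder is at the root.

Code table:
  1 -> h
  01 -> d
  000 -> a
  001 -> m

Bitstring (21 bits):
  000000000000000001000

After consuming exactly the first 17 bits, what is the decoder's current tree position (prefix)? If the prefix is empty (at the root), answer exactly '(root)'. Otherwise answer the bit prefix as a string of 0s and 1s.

Answer: 00

Derivation:
Bit 0: prefix='0' (no match yet)
Bit 1: prefix='00' (no match yet)
Bit 2: prefix='000' -> emit 'a', reset
Bit 3: prefix='0' (no match yet)
Bit 4: prefix='00' (no match yet)
Bit 5: prefix='000' -> emit 'a', reset
Bit 6: prefix='0' (no match yet)
Bit 7: prefix='00' (no match yet)
Bit 8: prefix='000' -> emit 'a', reset
Bit 9: prefix='0' (no match yet)
Bit 10: prefix='00' (no match yet)
Bit 11: prefix='000' -> emit 'a', reset
Bit 12: prefix='0' (no match yet)
Bit 13: prefix='00' (no match yet)
Bit 14: prefix='000' -> emit 'a', reset
Bit 15: prefix='0' (no match yet)
Bit 16: prefix='00' (no match yet)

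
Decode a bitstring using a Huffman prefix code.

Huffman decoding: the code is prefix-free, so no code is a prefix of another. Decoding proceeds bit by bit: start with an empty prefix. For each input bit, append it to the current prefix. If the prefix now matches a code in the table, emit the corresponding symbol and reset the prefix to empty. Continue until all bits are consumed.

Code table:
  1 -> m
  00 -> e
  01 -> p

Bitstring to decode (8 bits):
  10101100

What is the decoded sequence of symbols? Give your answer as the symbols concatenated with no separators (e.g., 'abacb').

Bit 0: prefix='1' -> emit 'm', reset
Bit 1: prefix='0' (no match yet)
Bit 2: prefix='01' -> emit 'p', reset
Bit 3: prefix='0' (no match yet)
Bit 4: prefix='01' -> emit 'p', reset
Bit 5: prefix='1' -> emit 'm', reset
Bit 6: prefix='0' (no match yet)
Bit 7: prefix='00' -> emit 'e', reset

Answer: mppme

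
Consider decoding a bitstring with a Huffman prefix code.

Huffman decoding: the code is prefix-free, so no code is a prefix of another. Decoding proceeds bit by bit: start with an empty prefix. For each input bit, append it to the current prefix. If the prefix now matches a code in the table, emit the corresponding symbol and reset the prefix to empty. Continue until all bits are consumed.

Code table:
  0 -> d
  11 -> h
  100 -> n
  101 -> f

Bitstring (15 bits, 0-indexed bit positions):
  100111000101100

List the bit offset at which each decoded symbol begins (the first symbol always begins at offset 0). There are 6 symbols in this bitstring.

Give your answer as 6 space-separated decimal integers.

Answer: 0 3 5 8 9 12

Derivation:
Bit 0: prefix='1' (no match yet)
Bit 1: prefix='10' (no match yet)
Bit 2: prefix='100' -> emit 'n', reset
Bit 3: prefix='1' (no match yet)
Bit 4: prefix='11' -> emit 'h', reset
Bit 5: prefix='1' (no match yet)
Bit 6: prefix='10' (no match yet)
Bit 7: prefix='100' -> emit 'n', reset
Bit 8: prefix='0' -> emit 'd', reset
Bit 9: prefix='1' (no match yet)
Bit 10: prefix='10' (no match yet)
Bit 11: prefix='101' -> emit 'f', reset
Bit 12: prefix='1' (no match yet)
Bit 13: prefix='10' (no match yet)
Bit 14: prefix='100' -> emit 'n', reset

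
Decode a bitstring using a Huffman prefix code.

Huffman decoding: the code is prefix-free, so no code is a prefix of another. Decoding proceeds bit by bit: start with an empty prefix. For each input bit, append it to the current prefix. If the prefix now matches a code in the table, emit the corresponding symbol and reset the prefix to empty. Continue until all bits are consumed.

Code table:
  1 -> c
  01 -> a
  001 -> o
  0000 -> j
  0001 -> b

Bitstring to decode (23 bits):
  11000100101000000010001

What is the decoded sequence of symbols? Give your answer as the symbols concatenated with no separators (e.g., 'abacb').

Bit 0: prefix='1' -> emit 'c', reset
Bit 1: prefix='1' -> emit 'c', reset
Bit 2: prefix='0' (no match yet)
Bit 3: prefix='00' (no match yet)
Bit 4: prefix='000' (no match yet)
Bit 5: prefix='0001' -> emit 'b', reset
Bit 6: prefix='0' (no match yet)
Bit 7: prefix='00' (no match yet)
Bit 8: prefix='001' -> emit 'o', reset
Bit 9: prefix='0' (no match yet)
Bit 10: prefix='01' -> emit 'a', reset
Bit 11: prefix='0' (no match yet)
Bit 12: prefix='00' (no match yet)
Bit 13: prefix='000' (no match yet)
Bit 14: prefix='0000' -> emit 'j', reset
Bit 15: prefix='0' (no match yet)
Bit 16: prefix='00' (no match yet)
Bit 17: prefix='000' (no match yet)
Bit 18: prefix='0001' -> emit 'b', reset
Bit 19: prefix='0' (no match yet)
Bit 20: prefix='00' (no match yet)
Bit 21: prefix='000' (no match yet)
Bit 22: prefix='0001' -> emit 'b', reset

Answer: ccboajbb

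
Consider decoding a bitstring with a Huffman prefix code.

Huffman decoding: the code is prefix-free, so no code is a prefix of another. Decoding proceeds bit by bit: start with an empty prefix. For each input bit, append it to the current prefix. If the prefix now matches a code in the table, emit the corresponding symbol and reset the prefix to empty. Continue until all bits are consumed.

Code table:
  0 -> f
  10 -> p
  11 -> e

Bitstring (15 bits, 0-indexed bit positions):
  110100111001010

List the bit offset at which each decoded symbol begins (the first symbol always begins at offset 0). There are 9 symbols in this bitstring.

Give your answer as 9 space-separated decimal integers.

Bit 0: prefix='1' (no match yet)
Bit 1: prefix='11' -> emit 'e', reset
Bit 2: prefix='0' -> emit 'f', reset
Bit 3: prefix='1' (no match yet)
Bit 4: prefix='10' -> emit 'p', reset
Bit 5: prefix='0' -> emit 'f', reset
Bit 6: prefix='1' (no match yet)
Bit 7: prefix='11' -> emit 'e', reset
Bit 8: prefix='1' (no match yet)
Bit 9: prefix='10' -> emit 'p', reset
Bit 10: prefix='0' -> emit 'f', reset
Bit 11: prefix='1' (no match yet)
Bit 12: prefix='10' -> emit 'p', reset
Bit 13: prefix='1' (no match yet)
Bit 14: prefix='10' -> emit 'p', reset

Answer: 0 2 3 5 6 8 10 11 13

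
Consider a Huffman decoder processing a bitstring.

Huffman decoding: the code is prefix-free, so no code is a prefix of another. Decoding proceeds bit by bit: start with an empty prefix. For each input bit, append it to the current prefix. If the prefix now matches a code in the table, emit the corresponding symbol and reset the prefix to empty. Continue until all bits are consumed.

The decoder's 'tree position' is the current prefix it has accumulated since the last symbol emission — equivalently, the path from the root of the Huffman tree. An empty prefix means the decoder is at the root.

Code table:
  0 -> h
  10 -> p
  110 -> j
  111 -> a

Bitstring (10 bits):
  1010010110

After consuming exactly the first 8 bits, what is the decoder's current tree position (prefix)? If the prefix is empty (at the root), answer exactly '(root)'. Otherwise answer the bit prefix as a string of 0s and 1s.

Answer: 1

Derivation:
Bit 0: prefix='1' (no match yet)
Bit 1: prefix='10' -> emit 'p', reset
Bit 2: prefix='1' (no match yet)
Bit 3: prefix='10' -> emit 'p', reset
Bit 4: prefix='0' -> emit 'h', reset
Bit 5: prefix='1' (no match yet)
Bit 6: prefix='10' -> emit 'p', reset
Bit 7: prefix='1' (no match yet)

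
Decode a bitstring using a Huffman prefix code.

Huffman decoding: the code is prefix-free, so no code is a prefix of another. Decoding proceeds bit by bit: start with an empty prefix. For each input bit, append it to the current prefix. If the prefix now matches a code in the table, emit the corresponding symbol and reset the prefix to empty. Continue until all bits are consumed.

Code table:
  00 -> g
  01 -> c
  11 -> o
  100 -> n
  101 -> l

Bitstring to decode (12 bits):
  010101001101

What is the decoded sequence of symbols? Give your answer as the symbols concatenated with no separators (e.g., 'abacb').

Answer: cccgoc

Derivation:
Bit 0: prefix='0' (no match yet)
Bit 1: prefix='01' -> emit 'c', reset
Bit 2: prefix='0' (no match yet)
Bit 3: prefix='01' -> emit 'c', reset
Bit 4: prefix='0' (no match yet)
Bit 5: prefix='01' -> emit 'c', reset
Bit 6: prefix='0' (no match yet)
Bit 7: prefix='00' -> emit 'g', reset
Bit 8: prefix='1' (no match yet)
Bit 9: prefix='11' -> emit 'o', reset
Bit 10: prefix='0' (no match yet)
Bit 11: prefix='01' -> emit 'c', reset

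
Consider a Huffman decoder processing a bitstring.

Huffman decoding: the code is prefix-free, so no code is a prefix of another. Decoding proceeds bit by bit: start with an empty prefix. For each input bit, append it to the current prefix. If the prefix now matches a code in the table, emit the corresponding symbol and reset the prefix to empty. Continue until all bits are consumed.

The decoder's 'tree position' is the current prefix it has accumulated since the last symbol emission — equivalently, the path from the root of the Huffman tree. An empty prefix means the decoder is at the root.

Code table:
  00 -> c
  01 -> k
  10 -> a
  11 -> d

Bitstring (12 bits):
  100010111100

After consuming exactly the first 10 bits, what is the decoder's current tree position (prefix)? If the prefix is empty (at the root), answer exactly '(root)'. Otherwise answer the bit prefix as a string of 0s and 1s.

Bit 0: prefix='1' (no match yet)
Bit 1: prefix='10' -> emit 'a', reset
Bit 2: prefix='0' (no match yet)
Bit 3: prefix='00' -> emit 'c', reset
Bit 4: prefix='1' (no match yet)
Bit 5: prefix='10' -> emit 'a', reset
Bit 6: prefix='1' (no match yet)
Bit 7: prefix='11' -> emit 'd', reset
Bit 8: prefix='1' (no match yet)
Bit 9: prefix='11' -> emit 'd', reset

Answer: (root)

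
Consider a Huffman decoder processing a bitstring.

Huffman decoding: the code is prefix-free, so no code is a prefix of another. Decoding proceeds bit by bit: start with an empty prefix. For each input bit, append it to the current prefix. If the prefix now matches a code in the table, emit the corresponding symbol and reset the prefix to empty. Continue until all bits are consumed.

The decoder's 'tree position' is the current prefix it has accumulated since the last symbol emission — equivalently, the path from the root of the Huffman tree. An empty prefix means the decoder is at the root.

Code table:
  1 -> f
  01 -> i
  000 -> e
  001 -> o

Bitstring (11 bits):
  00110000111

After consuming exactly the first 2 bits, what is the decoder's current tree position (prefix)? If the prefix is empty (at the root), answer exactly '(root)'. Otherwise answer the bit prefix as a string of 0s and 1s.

Answer: 00

Derivation:
Bit 0: prefix='0' (no match yet)
Bit 1: prefix='00' (no match yet)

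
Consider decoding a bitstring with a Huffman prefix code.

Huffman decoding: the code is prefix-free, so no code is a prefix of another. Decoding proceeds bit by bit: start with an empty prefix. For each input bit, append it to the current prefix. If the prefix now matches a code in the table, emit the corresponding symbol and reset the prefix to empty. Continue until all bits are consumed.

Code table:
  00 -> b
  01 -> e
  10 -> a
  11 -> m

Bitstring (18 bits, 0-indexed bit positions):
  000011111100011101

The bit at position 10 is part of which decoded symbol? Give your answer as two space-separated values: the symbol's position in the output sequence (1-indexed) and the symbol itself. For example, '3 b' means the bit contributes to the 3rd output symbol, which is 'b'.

Answer: 6 b

Derivation:
Bit 0: prefix='0' (no match yet)
Bit 1: prefix='00' -> emit 'b', reset
Bit 2: prefix='0' (no match yet)
Bit 3: prefix='00' -> emit 'b', reset
Bit 4: prefix='1' (no match yet)
Bit 5: prefix='11' -> emit 'm', reset
Bit 6: prefix='1' (no match yet)
Bit 7: prefix='11' -> emit 'm', reset
Bit 8: prefix='1' (no match yet)
Bit 9: prefix='11' -> emit 'm', reset
Bit 10: prefix='0' (no match yet)
Bit 11: prefix='00' -> emit 'b', reset
Bit 12: prefix='0' (no match yet)
Bit 13: prefix='01' -> emit 'e', reset
Bit 14: prefix='1' (no match yet)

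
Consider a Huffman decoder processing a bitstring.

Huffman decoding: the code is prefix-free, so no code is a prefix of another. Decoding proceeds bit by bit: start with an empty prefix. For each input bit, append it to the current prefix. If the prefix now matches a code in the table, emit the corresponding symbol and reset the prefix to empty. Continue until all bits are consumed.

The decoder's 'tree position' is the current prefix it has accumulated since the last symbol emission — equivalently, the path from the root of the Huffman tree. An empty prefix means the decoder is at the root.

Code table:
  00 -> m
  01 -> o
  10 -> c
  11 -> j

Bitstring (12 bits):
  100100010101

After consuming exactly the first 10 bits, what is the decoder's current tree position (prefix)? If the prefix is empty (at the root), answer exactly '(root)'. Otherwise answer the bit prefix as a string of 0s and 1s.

Bit 0: prefix='1' (no match yet)
Bit 1: prefix='10' -> emit 'c', reset
Bit 2: prefix='0' (no match yet)
Bit 3: prefix='01' -> emit 'o', reset
Bit 4: prefix='0' (no match yet)
Bit 5: prefix='00' -> emit 'm', reset
Bit 6: prefix='0' (no match yet)
Bit 7: prefix='01' -> emit 'o', reset
Bit 8: prefix='0' (no match yet)
Bit 9: prefix='01' -> emit 'o', reset

Answer: (root)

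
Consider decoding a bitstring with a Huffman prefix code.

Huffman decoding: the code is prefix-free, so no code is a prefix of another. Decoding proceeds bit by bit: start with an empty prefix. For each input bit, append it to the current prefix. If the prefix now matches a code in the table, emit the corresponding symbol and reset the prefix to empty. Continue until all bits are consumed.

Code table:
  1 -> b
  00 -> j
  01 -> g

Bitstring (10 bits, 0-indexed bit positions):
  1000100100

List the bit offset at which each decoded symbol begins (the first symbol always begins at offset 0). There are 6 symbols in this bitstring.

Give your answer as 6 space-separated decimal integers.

Answer: 0 1 3 5 7 8

Derivation:
Bit 0: prefix='1' -> emit 'b', reset
Bit 1: prefix='0' (no match yet)
Bit 2: prefix='00' -> emit 'j', reset
Bit 3: prefix='0' (no match yet)
Bit 4: prefix='01' -> emit 'g', reset
Bit 5: prefix='0' (no match yet)
Bit 6: prefix='00' -> emit 'j', reset
Bit 7: prefix='1' -> emit 'b', reset
Bit 8: prefix='0' (no match yet)
Bit 9: prefix='00' -> emit 'j', reset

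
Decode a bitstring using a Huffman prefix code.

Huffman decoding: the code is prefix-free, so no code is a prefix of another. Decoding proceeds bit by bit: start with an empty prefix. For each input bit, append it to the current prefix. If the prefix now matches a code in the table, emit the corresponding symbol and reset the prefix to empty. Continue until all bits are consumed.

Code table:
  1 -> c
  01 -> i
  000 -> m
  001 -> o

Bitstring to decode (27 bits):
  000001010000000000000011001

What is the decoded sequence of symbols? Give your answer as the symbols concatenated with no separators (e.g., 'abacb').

Answer: moimmmmoco

Derivation:
Bit 0: prefix='0' (no match yet)
Bit 1: prefix='00' (no match yet)
Bit 2: prefix='000' -> emit 'm', reset
Bit 3: prefix='0' (no match yet)
Bit 4: prefix='00' (no match yet)
Bit 5: prefix='001' -> emit 'o', reset
Bit 6: prefix='0' (no match yet)
Bit 7: prefix='01' -> emit 'i', reset
Bit 8: prefix='0' (no match yet)
Bit 9: prefix='00' (no match yet)
Bit 10: prefix='000' -> emit 'm', reset
Bit 11: prefix='0' (no match yet)
Bit 12: prefix='00' (no match yet)
Bit 13: prefix='000' -> emit 'm', reset
Bit 14: prefix='0' (no match yet)
Bit 15: prefix='00' (no match yet)
Bit 16: prefix='000' -> emit 'm', reset
Bit 17: prefix='0' (no match yet)
Bit 18: prefix='00' (no match yet)
Bit 19: prefix='000' -> emit 'm', reset
Bit 20: prefix='0' (no match yet)
Bit 21: prefix='00' (no match yet)
Bit 22: prefix='001' -> emit 'o', reset
Bit 23: prefix='1' -> emit 'c', reset
Bit 24: prefix='0' (no match yet)
Bit 25: prefix='00' (no match yet)
Bit 26: prefix='001' -> emit 'o', reset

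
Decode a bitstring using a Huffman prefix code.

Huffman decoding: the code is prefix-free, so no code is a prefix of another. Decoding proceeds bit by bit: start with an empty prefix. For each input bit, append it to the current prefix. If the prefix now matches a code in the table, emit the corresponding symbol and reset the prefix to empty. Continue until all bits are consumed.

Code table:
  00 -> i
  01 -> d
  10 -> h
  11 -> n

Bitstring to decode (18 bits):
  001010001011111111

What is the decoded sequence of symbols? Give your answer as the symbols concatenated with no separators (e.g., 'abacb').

Answer: ihhihnnnn

Derivation:
Bit 0: prefix='0' (no match yet)
Bit 1: prefix='00' -> emit 'i', reset
Bit 2: prefix='1' (no match yet)
Bit 3: prefix='10' -> emit 'h', reset
Bit 4: prefix='1' (no match yet)
Bit 5: prefix='10' -> emit 'h', reset
Bit 6: prefix='0' (no match yet)
Bit 7: prefix='00' -> emit 'i', reset
Bit 8: prefix='1' (no match yet)
Bit 9: prefix='10' -> emit 'h', reset
Bit 10: prefix='1' (no match yet)
Bit 11: prefix='11' -> emit 'n', reset
Bit 12: prefix='1' (no match yet)
Bit 13: prefix='11' -> emit 'n', reset
Bit 14: prefix='1' (no match yet)
Bit 15: prefix='11' -> emit 'n', reset
Bit 16: prefix='1' (no match yet)
Bit 17: prefix='11' -> emit 'n', reset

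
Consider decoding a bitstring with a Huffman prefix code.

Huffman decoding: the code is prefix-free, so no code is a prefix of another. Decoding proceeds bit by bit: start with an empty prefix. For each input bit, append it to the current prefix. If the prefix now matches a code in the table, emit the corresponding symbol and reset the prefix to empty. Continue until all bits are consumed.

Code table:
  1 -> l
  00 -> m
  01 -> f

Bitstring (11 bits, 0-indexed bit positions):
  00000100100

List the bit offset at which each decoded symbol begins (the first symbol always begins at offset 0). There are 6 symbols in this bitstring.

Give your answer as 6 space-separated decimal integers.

Bit 0: prefix='0' (no match yet)
Bit 1: prefix='00' -> emit 'm', reset
Bit 2: prefix='0' (no match yet)
Bit 3: prefix='00' -> emit 'm', reset
Bit 4: prefix='0' (no match yet)
Bit 5: prefix='01' -> emit 'f', reset
Bit 6: prefix='0' (no match yet)
Bit 7: prefix='00' -> emit 'm', reset
Bit 8: prefix='1' -> emit 'l', reset
Bit 9: prefix='0' (no match yet)
Bit 10: prefix='00' -> emit 'm', reset

Answer: 0 2 4 6 8 9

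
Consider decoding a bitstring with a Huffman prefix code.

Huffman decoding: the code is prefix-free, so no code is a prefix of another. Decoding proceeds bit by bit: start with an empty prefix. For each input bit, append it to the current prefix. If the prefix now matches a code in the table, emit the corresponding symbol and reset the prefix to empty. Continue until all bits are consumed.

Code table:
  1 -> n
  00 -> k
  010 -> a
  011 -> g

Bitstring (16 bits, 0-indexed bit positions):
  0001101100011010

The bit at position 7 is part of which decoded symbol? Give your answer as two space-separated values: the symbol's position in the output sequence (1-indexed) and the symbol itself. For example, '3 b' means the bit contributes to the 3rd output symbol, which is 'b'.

Answer: 3 g

Derivation:
Bit 0: prefix='0' (no match yet)
Bit 1: prefix='00' -> emit 'k', reset
Bit 2: prefix='0' (no match yet)
Bit 3: prefix='01' (no match yet)
Bit 4: prefix='011' -> emit 'g', reset
Bit 5: prefix='0' (no match yet)
Bit 6: prefix='01' (no match yet)
Bit 7: prefix='011' -> emit 'g', reset
Bit 8: prefix='0' (no match yet)
Bit 9: prefix='00' -> emit 'k', reset
Bit 10: prefix='0' (no match yet)
Bit 11: prefix='01' (no match yet)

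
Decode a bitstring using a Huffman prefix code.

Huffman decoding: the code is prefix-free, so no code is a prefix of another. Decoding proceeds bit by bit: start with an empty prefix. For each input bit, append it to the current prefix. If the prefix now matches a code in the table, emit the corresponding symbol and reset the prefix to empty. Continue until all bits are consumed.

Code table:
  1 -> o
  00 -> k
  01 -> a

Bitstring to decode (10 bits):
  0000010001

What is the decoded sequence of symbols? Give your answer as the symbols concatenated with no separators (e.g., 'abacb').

Bit 0: prefix='0' (no match yet)
Bit 1: prefix='00' -> emit 'k', reset
Bit 2: prefix='0' (no match yet)
Bit 3: prefix='00' -> emit 'k', reset
Bit 4: prefix='0' (no match yet)
Bit 5: prefix='01' -> emit 'a', reset
Bit 6: prefix='0' (no match yet)
Bit 7: prefix='00' -> emit 'k', reset
Bit 8: prefix='0' (no match yet)
Bit 9: prefix='01' -> emit 'a', reset

Answer: kkaka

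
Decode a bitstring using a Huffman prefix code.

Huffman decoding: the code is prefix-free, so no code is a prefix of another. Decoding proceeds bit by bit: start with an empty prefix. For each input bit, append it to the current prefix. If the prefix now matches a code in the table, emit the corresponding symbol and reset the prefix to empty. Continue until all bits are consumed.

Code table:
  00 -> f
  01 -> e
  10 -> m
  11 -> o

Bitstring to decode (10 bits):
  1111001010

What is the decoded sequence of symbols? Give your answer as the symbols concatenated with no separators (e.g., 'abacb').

Answer: oofmm

Derivation:
Bit 0: prefix='1' (no match yet)
Bit 1: prefix='11' -> emit 'o', reset
Bit 2: prefix='1' (no match yet)
Bit 3: prefix='11' -> emit 'o', reset
Bit 4: prefix='0' (no match yet)
Bit 5: prefix='00' -> emit 'f', reset
Bit 6: prefix='1' (no match yet)
Bit 7: prefix='10' -> emit 'm', reset
Bit 8: prefix='1' (no match yet)
Bit 9: prefix='10' -> emit 'm', reset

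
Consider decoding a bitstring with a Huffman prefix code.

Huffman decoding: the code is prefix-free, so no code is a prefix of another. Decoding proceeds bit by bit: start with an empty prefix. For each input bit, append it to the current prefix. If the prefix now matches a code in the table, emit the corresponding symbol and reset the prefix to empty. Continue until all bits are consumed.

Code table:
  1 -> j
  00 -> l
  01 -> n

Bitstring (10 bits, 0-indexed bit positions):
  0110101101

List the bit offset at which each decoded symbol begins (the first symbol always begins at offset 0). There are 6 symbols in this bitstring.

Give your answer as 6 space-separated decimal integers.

Answer: 0 2 3 5 7 8

Derivation:
Bit 0: prefix='0' (no match yet)
Bit 1: prefix='01' -> emit 'n', reset
Bit 2: prefix='1' -> emit 'j', reset
Bit 3: prefix='0' (no match yet)
Bit 4: prefix='01' -> emit 'n', reset
Bit 5: prefix='0' (no match yet)
Bit 6: prefix='01' -> emit 'n', reset
Bit 7: prefix='1' -> emit 'j', reset
Bit 8: prefix='0' (no match yet)
Bit 9: prefix='01' -> emit 'n', reset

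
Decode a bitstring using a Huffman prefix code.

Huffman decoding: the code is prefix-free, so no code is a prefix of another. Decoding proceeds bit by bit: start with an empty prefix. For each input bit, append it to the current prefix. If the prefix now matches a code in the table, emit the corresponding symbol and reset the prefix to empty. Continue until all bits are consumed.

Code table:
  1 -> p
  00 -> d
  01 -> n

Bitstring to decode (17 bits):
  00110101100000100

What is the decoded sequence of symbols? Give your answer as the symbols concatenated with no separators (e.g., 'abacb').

Bit 0: prefix='0' (no match yet)
Bit 1: prefix='00' -> emit 'd', reset
Bit 2: prefix='1' -> emit 'p', reset
Bit 3: prefix='1' -> emit 'p', reset
Bit 4: prefix='0' (no match yet)
Bit 5: prefix='01' -> emit 'n', reset
Bit 6: prefix='0' (no match yet)
Bit 7: prefix='01' -> emit 'n', reset
Bit 8: prefix='1' -> emit 'p', reset
Bit 9: prefix='0' (no match yet)
Bit 10: prefix='00' -> emit 'd', reset
Bit 11: prefix='0' (no match yet)
Bit 12: prefix='00' -> emit 'd', reset
Bit 13: prefix='0' (no match yet)
Bit 14: prefix='01' -> emit 'n', reset
Bit 15: prefix='0' (no match yet)
Bit 16: prefix='00' -> emit 'd', reset

Answer: dppnnpddnd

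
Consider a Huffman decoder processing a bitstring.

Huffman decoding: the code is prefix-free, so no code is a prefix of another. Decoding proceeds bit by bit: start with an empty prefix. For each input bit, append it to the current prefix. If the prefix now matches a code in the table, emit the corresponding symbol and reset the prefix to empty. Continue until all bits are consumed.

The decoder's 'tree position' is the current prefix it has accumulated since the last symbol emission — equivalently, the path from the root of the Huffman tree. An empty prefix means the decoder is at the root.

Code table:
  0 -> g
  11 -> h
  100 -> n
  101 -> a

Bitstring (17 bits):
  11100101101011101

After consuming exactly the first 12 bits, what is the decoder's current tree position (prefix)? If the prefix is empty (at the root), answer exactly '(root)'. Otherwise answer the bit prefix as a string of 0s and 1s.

Answer: (root)

Derivation:
Bit 0: prefix='1' (no match yet)
Bit 1: prefix='11' -> emit 'h', reset
Bit 2: prefix='1' (no match yet)
Bit 3: prefix='10' (no match yet)
Bit 4: prefix='100' -> emit 'n', reset
Bit 5: prefix='1' (no match yet)
Bit 6: prefix='10' (no match yet)
Bit 7: prefix='101' -> emit 'a', reset
Bit 8: prefix='1' (no match yet)
Bit 9: prefix='10' (no match yet)
Bit 10: prefix='101' -> emit 'a', reset
Bit 11: prefix='0' -> emit 'g', reset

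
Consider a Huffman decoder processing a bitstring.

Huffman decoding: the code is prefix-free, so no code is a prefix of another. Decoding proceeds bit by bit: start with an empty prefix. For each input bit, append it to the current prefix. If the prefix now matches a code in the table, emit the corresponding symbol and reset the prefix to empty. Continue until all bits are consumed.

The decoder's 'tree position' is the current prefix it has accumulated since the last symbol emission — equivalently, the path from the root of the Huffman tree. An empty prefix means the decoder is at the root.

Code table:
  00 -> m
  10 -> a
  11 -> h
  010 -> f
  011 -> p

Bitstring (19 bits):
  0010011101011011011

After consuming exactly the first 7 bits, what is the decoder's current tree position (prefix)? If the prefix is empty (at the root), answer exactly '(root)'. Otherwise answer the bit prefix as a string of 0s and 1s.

Answer: (root)

Derivation:
Bit 0: prefix='0' (no match yet)
Bit 1: prefix='00' -> emit 'm', reset
Bit 2: prefix='1' (no match yet)
Bit 3: prefix='10' -> emit 'a', reset
Bit 4: prefix='0' (no match yet)
Bit 5: prefix='01' (no match yet)
Bit 6: prefix='011' -> emit 'p', reset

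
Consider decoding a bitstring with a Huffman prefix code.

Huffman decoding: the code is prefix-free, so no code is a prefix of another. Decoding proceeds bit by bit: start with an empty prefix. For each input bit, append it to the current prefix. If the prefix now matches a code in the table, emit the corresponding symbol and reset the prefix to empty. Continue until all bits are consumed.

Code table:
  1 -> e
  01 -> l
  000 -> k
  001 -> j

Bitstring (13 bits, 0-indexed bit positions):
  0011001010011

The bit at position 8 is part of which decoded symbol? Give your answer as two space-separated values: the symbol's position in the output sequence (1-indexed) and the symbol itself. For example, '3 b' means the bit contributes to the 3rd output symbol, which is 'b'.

Answer: 4 l

Derivation:
Bit 0: prefix='0' (no match yet)
Bit 1: prefix='00' (no match yet)
Bit 2: prefix='001' -> emit 'j', reset
Bit 3: prefix='1' -> emit 'e', reset
Bit 4: prefix='0' (no match yet)
Bit 5: prefix='00' (no match yet)
Bit 6: prefix='001' -> emit 'j', reset
Bit 7: prefix='0' (no match yet)
Bit 8: prefix='01' -> emit 'l', reset
Bit 9: prefix='0' (no match yet)
Bit 10: prefix='00' (no match yet)
Bit 11: prefix='001' -> emit 'j', reset
Bit 12: prefix='1' -> emit 'e', reset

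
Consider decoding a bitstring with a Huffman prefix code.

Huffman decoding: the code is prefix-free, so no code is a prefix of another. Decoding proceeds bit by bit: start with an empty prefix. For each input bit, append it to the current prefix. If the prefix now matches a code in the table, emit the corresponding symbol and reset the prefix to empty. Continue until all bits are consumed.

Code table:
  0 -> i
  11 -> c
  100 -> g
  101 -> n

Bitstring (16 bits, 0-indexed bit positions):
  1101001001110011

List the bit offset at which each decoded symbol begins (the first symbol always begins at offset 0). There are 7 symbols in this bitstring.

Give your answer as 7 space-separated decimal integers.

Answer: 0 2 3 6 9 11 14

Derivation:
Bit 0: prefix='1' (no match yet)
Bit 1: prefix='11' -> emit 'c', reset
Bit 2: prefix='0' -> emit 'i', reset
Bit 3: prefix='1' (no match yet)
Bit 4: prefix='10' (no match yet)
Bit 5: prefix='100' -> emit 'g', reset
Bit 6: prefix='1' (no match yet)
Bit 7: prefix='10' (no match yet)
Bit 8: prefix='100' -> emit 'g', reset
Bit 9: prefix='1' (no match yet)
Bit 10: prefix='11' -> emit 'c', reset
Bit 11: prefix='1' (no match yet)
Bit 12: prefix='10' (no match yet)
Bit 13: prefix='100' -> emit 'g', reset
Bit 14: prefix='1' (no match yet)
Bit 15: prefix='11' -> emit 'c', reset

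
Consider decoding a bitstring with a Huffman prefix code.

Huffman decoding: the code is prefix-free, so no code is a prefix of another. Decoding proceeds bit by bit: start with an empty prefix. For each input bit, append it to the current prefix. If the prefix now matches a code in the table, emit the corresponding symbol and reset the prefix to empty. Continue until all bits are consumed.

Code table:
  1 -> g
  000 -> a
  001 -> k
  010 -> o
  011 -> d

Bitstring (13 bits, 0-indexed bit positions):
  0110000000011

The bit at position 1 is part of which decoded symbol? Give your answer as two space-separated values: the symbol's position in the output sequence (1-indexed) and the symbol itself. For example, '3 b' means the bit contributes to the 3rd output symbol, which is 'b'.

Bit 0: prefix='0' (no match yet)
Bit 1: prefix='01' (no match yet)
Bit 2: prefix='011' -> emit 'd', reset
Bit 3: prefix='0' (no match yet)
Bit 4: prefix='00' (no match yet)
Bit 5: prefix='000' -> emit 'a', reset

Answer: 1 d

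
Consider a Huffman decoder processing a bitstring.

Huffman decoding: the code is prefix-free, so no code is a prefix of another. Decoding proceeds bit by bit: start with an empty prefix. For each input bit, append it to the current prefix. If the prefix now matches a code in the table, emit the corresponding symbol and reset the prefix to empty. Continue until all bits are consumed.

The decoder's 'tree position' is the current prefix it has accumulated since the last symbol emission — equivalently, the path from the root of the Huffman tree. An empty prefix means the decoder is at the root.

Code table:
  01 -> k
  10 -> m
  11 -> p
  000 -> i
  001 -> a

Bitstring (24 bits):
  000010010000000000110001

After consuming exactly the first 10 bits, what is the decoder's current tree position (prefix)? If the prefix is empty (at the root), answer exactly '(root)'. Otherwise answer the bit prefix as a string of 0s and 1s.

Bit 0: prefix='0' (no match yet)
Bit 1: prefix='00' (no match yet)
Bit 2: prefix='000' -> emit 'i', reset
Bit 3: prefix='0' (no match yet)
Bit 4: prefix='01' -> emit 'k', reset
Bit 5: prefix='0' (no match yet)
Bit 6: prefix='00' (no match yet)
Bit 7: prefix='001' -> emit 'a', reset
Bit 8: prefix='0' (no match yet)
Bit 9: prefix='00' (no match yet)

Answer: 00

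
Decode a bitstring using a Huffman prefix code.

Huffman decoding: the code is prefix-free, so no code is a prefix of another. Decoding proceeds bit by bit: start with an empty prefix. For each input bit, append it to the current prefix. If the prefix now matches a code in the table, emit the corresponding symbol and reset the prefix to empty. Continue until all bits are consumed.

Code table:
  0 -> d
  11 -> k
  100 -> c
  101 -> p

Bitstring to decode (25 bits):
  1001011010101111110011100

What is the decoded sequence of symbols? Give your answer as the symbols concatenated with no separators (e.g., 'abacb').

Bit 0: prefix='1' (no match yet)
Bit 1: prefix='10' (no match yet)
Bit 2: prefix='100' -> emit 'c', reset
Bit 3: prefix='1' (no match yet)
Bit 4: prefix='10' (no match yet)
Bit 5: prefix='101' -> emit 'p', reset
Bit 6: prefix='1' (no match yet)
Bit 7: prefix='10' (no match yet)
Bit 8: prefix='101' -> emit 'p', reset
Bit 9: prefix='0' -> emit 'd', reset
Bit 10: prefix='1' (no match yet)
Bit 11: prefix='10' (no match yet)
Bit 12: prefix='101' -> emit 'p', reset
Bit 13: prefix='1' (no match yet)
Bit 14: prefix='11' -> emit 'k', reset
Bit 15: prefix='1' (no match yet)
Bit 16: prefix='11' -> emit 'k', reset
Bit 17: prefix='1' (no match yet)
Bit 18: prefix='10' (no match yet)
Bit 19: prefix='100' -> emit 'c', reset
Bit 20: prefix='1' (no match yet)
Bit 21: prefix='11' -> emit 'k', reset
Bit 22: prefix='1' (no match yet)
Bit 23: prefix='10' (no match yet)
Bit 24: prefix='100' -> emit 'c', reset

Answer: cppdpkkckc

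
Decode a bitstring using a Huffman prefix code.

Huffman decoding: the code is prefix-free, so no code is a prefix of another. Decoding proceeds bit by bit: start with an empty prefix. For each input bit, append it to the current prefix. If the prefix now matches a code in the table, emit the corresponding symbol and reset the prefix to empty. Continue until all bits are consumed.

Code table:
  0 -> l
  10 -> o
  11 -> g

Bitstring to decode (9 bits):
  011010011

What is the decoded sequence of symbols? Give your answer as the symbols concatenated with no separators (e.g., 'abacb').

Answer: lglolg

Derivation:
Bit 0: prefix='0' -> emit 'l', reset
Bit 1: prefix='1' (no match yet)
Bit 2: prefix='11' -> emit 'g', reset
Bit 3: prefix='0' -> emit 'l', reset
Bit 4: prefix='1' (no match yet)
Bit 5: prefix='10' -> emit 'o', reset
Bit 6: prefix='0' -> emit 'l', reset
Bit 7: prefix='1' (no match yet)
Bit 8: prefix='11' -> emit 'g', reset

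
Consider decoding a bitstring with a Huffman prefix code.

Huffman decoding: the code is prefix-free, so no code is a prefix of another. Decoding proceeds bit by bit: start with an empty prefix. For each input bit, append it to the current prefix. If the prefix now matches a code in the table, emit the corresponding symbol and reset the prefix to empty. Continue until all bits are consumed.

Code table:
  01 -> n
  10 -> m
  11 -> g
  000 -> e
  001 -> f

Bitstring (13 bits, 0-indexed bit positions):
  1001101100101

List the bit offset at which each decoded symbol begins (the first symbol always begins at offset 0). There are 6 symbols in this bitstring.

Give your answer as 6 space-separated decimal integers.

Answer: 0 2 4 6 8 11

Derivation:
Bit 0: prefix='1' (no match yet)
Bit 1: prefix='10' -> emit 'm', reset
Bit 2: prefix='0' (no match yet)
Bit 3: prefix='01' -> emit 'n', reset
Bit 4: prefix='1' (no match yet)
Bit 5: prefix='10' -> emit 'm', reset
Bit 6: prefix='1' (no match yet)
Bit 7: prefix='11' -> emit 'g', reset
Bit 8: prefix='0' (no match yet)
Bit 9: prefix='00' (no match yet)
Bit 10: prefix='001' -> emit 'f', reset
Bit 11: prefix='0' (no match yet)
Bit 12: prefix='01' -> emit 'n', reset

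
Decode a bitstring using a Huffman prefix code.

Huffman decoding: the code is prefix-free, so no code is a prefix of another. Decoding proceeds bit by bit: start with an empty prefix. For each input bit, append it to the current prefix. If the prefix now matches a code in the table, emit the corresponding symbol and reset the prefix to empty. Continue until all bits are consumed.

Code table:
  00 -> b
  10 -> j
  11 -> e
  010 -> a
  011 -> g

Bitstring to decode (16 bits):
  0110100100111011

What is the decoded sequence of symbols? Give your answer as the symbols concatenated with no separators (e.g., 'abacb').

Answer: gaagje

Derivation:
Bit 0: prefix='0' (no match yet)
Bit 1: prefix='01' (no match yet)
Bit 2: prefix='011' -> emit 'g', reset
Bit 3: prefix='0' (no match yet)
Bit 4: prefix='01' (no match yet)
Bit 5: prefix='010' -> emit 'a', reset
Bit 6: prefix='0' (no match yet)
Bit 7: prefix='01' (no match yet)
Bit 8: prefix='010' -> emit 'a', reset
Bit 9: prefix='0' (no match yet)
Bit 10: prefix='01' (no match yet)
Bit 11: prefix='011' -> emit 'g', reset
Bit 12: prefix='1' (no match yet)
Bit 13: prefix='10' -> emit 'j', reset
Bit 14: prefix='1' (no match yet)
Bit 15: prefix='11' -> emit 'e', reset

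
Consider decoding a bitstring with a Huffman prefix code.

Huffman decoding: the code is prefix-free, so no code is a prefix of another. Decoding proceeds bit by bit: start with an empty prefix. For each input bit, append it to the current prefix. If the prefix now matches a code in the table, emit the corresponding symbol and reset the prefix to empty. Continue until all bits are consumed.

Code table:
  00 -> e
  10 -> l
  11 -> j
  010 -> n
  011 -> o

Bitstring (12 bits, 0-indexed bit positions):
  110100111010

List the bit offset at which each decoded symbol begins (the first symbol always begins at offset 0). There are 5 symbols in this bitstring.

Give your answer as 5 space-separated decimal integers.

Answer: 0 2 5 8 10

Derivation:
Bit 0: prefix='1' (no match yet)
Bit 1: prefix='11' -> emit 'j', reset
Bit 2: prefix='0' (no match yet)
Bit 3: prefix='01' (no match yet)
Bit 4: prefix='010' -> emit 'n', reset
Bit 5: prefix='0' (no match yet)
Bit 6: prefix='01' (no match yet)
Bit 7: prefix='011' -> emit 'o', reset
Bit 8: prefix='1' (no match yet)
Bit 9: prefix='10' -> emit 'l', reset
Bit 10: prefix='1' (no match yet)
Bit 11: prefix='10' -> emit 'l', reset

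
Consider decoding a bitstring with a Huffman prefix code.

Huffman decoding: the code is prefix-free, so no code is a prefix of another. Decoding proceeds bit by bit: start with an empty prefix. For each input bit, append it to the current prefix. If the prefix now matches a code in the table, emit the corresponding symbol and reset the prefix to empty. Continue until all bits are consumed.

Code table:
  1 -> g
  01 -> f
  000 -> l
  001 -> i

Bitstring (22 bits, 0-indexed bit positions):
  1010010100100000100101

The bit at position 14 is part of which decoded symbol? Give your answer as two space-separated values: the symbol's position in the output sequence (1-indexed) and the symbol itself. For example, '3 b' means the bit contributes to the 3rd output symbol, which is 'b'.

Answer: 7 i

Derivation:
Bit 0: prefix='1' -> emit 'g', reset
Bit 1: prefix='0' (no match yet)
Bit 2: prefix='01' -> emit 'f', reset
Bit 3: prefix='0' (no match yet)
Bit 4: prefix='00' (no match yet)
Bit 5: prefix='001' -> emit 'i', reset
Bit 6: prefix='0' (no match yet)
Bit 7: prefix='01' -> emit 'f', reset
Bit 8: prefix='0' (no match yet)
Bit 9: prefix='00' (no match yet)
Bit 10: prefix='001' -> emit 'i', reset
Bit 11: prefix='0' (no match yet)
Bit 12: prefix='00' (no match yet)
Bit 13: prefix='000' -> emit 'l', reset
Bit 14: prefix='0' (no match yet)
Bit 15: prefix='00' (no match yet)
Bit 16: prefix='001' -> emit 'i', reset
Bit 17: prefix='0' (no match yet)
Bit 18: prefix='00' (no match yet)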